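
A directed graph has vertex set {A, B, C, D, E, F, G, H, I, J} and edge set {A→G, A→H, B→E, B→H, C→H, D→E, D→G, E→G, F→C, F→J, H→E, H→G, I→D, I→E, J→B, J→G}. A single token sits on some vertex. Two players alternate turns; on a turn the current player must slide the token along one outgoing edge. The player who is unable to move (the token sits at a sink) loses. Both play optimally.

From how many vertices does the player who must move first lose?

Label each position W (a win for the player to move) or L (a loss). A position with no legal move is L; any other position is W exactly when some move reaches an L, and L when every move reaches a W.
Every edge goes from a vertex to one that appears earlier in the order G, E, H, D, B, J, C, F, A, I, so processing vertices in that order labels each vertex after all of its successors.
G: no outgoing edge → L
E: reaches L-position G → W
H: reaches L-position G → W
D: reaches L-position G → W
B: only reaches H(W), E(W), all W → L
J: reaches L-position B → W
C: only reaches H(W), which is W → L
F: reaches L-position C → W
A: reaches L-position G → W
I: only reaches D(W), E(W), all W → L
The L vertices are B, C, G, I; that is 4 in all.

4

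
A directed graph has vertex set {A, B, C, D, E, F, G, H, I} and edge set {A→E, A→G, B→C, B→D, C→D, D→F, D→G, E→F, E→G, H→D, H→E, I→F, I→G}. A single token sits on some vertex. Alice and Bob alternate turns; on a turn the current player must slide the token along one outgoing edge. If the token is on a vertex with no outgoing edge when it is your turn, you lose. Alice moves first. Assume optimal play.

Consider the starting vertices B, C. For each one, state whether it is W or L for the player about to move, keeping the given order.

Positions with no move are L. A position that does have a move is losing for the player to move precisely when every available move leads to a winning position for the opponent. Fill in the labels:
Every edge goes from a vertex to one that appears earlier in the order G, F, I, E, D, A, H, C, B, so processing vertices in that order labels each vertex after all of its successors.
G: no outgoing edge → L
F: no outgoing edge → L
I: can move to F, which is L ⇒ W
E: can move to F, which is L ⇒ W
D: can move to F, which is L ⇒ W
A: can move to G, which is L ⇒ W
H: moves to D(W), E(W); every one is W ⇒ L
C: the only move is to D(W), a W ⇒ L
B: can move to C, which is L ⇒ W

B: W, C: L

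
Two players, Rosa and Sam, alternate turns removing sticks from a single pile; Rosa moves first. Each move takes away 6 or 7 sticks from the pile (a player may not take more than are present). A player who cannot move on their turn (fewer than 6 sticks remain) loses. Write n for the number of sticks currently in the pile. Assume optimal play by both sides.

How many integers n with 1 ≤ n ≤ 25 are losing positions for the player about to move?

Build the W/L table. Terminal = L. A non-terminal position is W if it has a move to some L; otherwise it is L.
n=0: no move → L
n=1: no move → L
n=2: no move → L
n=3: no move → L
n=4: no move → L
n=5: no move → L
n=6: can move to 0, which is L ⇒ W
n=7: can move to 1, which is L ⇒ W
n=8: can move to 2, which is L ⇒ W
n=9: can move to 3, which is L ⇒ W
n=10: can move to 4, which is L ⇒ W
n=11: can move to 5, which is L ⇒ W
n=12: can move to 5, which is L ⇒ W
n=13: moves to 7(W), 6(W); every one is W ⇒ L
n=14: moves to 8(W), 7(W); every one is W ⇒ L
n=15: moves to 9(W), 8(W); every one is W ⇒ L
n=16: moves to 10(W), 9(W); every one is W ⇒ L
n=17: moves to 11(W), 10(W); every one is W ⇒ L
n=18: moves to 12(W), 11(W); every one is W ⇒ L
n=19: can move to 13, which is L ⇒ W
n=20: can move to 14, which is L ⇒ W
n=21: can move to 15, which is L ⇒ W
n=22: can move to 16, which is L ⇒ W
n=23: can move to 17, which is L ⇒ W
n=24: can move to 18, which is L ⇒ W
n=25: can move to 18, which is L ⇒ W
L entries with 1 ≤ n ≤ 25 (n=0 is outside the asked range and is not counted): n = 1, 2, 3, 4, 5, 13, 14, 15, 16, 17, 18; that makes 11.

11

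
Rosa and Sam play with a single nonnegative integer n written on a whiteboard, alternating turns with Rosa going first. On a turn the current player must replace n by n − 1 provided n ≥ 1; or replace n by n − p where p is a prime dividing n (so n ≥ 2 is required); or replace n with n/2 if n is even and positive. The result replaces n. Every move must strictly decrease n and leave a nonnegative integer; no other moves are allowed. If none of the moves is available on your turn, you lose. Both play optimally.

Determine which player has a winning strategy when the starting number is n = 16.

Rosa wins.

Build the W/L table. Terminal = L. A non-terminal position is W if it has a move to some L; otherwise it is L.
n=0: no move → L
n=1: →0(L), so W
n=2: →0(L), so W
n=3: →0(L), so W
n=4: →2(W), 3(W) — all W, so L
n=5: →0(L), so W
n=6: →4(L), so W
n=7: →0(L), so W
n=8: →4(L), so W
n=9: →6(W), 8(W) — all W, so L
n=10: →9(L), so W
n=11: →0(L), so W
n=12: →9(L), so W
n=13: →0(L), so W
n=14: →7(W), 12(W), 13(W) — all W, so L
n=15: →14(L), so W
n=16: →14(L), so W
From 16 Rosa can move to 14, reaching an L position.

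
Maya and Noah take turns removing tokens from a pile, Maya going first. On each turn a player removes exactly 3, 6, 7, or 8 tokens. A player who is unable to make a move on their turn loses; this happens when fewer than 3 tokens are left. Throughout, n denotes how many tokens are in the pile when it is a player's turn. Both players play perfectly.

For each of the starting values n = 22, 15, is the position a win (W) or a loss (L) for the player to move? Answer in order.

Compute win/loss labels from the base case upward. A position with no move is L. Any other position is W if it can reach an L in one move, else L.
n=0: no move → L
n=1: no move → L
n=2: no move → L
n=3: →0(L), so W
n=4: →1(L), so W
n=5: →2(L), so W
n=6: →0(L), so W
n=7: →1(L), so W
n=8: →2(L), so W
n=9: →2(L), so W
n=10: →2(L), so W
n=11: →8(W), 5(W), 4(W), 3(W) — all W, so L
n=12: →9(W), 6(W), 5(W), 4(W) — all W, so L
n=13: →10(W), 7(W), 6(W), 5(W) — all W, so L
n=14: →11(L), so W
n=15: →12(L), so W
n=16: →13(L), so W
n=17: →11(L), so W
n=18: →12(L), so W
n=19: →13(L), so W
n=20: →13(L), so W
n=21: →13(L), so W
n=22: →19(W), 16(W), 15(W), 14(W) — all W, so L

22: L, 15: W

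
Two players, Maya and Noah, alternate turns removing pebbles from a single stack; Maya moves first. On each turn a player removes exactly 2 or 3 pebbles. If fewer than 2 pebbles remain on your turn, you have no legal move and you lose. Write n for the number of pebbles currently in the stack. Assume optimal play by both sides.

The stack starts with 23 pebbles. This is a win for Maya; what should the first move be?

Work bottom-up. With no move the player to move loses. Otherwise the position is W if at least one move leads to an L position for the opponent, and L if every move leads to a W.
n=0: no move → L
n=1: no move → L
n=2: can move to 0, which is L ⇒ W
n=3: can move to 1, which is L ⇒ W
n=4: can move to 1, which is L ⇒ W
n=5: moves to 3(W), 2(W); every one is W ⇒ L
n=6: moves to 4(W), 3(W); every one is W ⇒ L
n=7: can move to 5, which is L ⇒ W
n=8: can move to 6, which is L ⇒ W
n=9: can move to 6, which is L ⇒ W
n=10: moves to 8(W), 7(W); every one is W ⇒ L
n=11: moves to 9(W), 8(W); every one is W ⇒ L
n=12: can move to 10, which is L ⇒ W
n=13: can move to 11, which is L ⇒ W
n=14: can move to 11, which is L ⇒ W
n=15: moves to 13(W), 12(W); every one is W ⇒ L
n=16: moves to 14(W), 13(W); every one is W ⇒ L
n=17: can move to 15, which is L ⇒ W
n=18: can move to 16, which is L ⇒ W
n=19: can move to 16, which is L ⇒ W
n=20: moves to 18(W), 17(W); every one is W ⇒ L
n=21: moves to 19(W), 18(W); every one is W ⇒ L
n=22: can move to 20, which is L ⇒ W
n=23: can move to 21, which is L ⇒ W
From 23, the L positions reachable in one move are: 21, 20. Any move reaching one of these is winning.

Remove 2, leaving 21.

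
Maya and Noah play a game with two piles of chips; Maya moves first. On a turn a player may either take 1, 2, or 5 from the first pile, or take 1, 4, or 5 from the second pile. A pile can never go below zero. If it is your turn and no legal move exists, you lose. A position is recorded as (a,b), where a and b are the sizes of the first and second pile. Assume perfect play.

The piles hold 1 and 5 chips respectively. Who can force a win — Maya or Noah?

Maya wins.

Classify positions by backward induction: terminal positions (no move available) are L. From any other position, the mover wins iff some move reaches an L.
No move ever increases a pile, so every position that can arise here has a ≤ 1 and b ≤ 5; it is enough to label the cells with 0 ≤ a ≤ 1 and 0 ≤ b ≤ 5.
Every move lowers a or b (never raises either), so fill the grid row by row in increasing a, and left to right within a row: each cell's successors are then already labelled.
      b=0  b=1  b=2  b=3  b=4  b=5
a=0:    L    W    L    W    W    W
a=1:    W    L    W    L    W    W
Cells with no legal move (terminal, hence L): (0,0).
The remaining L cells, each justified by listing all of its moves:
(0,2): only reaches (0,1)(W), which is W → L
(1,1): only reaches (0,1)(W), (1,0)(W), all W → L
(1,3): only reaches (0,3)(W), (1,2)(W), all W → L
Every other cell has at least one move into one of the L cells above, so it is W.
From (1,5) Maya can move to (1,1), reaching an L position.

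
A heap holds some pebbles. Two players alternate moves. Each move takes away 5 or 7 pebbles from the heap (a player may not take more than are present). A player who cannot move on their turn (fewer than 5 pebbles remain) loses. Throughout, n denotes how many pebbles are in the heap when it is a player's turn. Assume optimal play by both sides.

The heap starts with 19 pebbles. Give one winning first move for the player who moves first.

Remove 5, leaving 14.

Label each position W (a win for the player to move) or L (a loss). A position with no legal move is L; any other position is W exactly when some move reaches an L, and L when every move reaches a W.
n=0: no move → L
n=1: no move → L
n=2: no move → L
n=3: no move → L
n=4: no move → L
n=5: can move to 0, which is L ⇒ W
n=6: can move to 1, which is L ⇒ W
n=7: can move to 2, which is L ⇒ W
n=8: can move to 3, which is L ⇒ W
n=9: can move to 4, which is L ⇒ W
n=10: can move to 3, which is L ⇒ W
n=11: can move to 4, which is L ⇒ W
n=12: moves to 7(W), 5(W); every one is W ⇒ L
n=13: moves to 8(W), 6(W); every one is W ⇒ L
n=14: moves to 9(W), 7(W); every one is W ⇒ L
n=15: moves to 10(W), 8(W); every one is W ⇒ L
n=16: moves to 11(W), 9(W); every one is W ⇒ L
n=17: can move to 12, which is L ⇒ W
n=18: can move to 13, which is L ⇒ W
n=19: can move to 14, which is L ⇒ W
From 19, the L positions reachable in one move are: 14, 12. Any move reaching one of these is winning.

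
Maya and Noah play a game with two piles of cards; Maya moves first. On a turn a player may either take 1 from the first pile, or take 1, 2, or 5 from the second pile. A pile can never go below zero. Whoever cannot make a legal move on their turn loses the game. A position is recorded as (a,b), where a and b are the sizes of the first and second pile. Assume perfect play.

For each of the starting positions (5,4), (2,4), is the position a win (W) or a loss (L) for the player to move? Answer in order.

Build the W/L table. Terminal = L. A non-terminal position is W if it has a move to some L; otherwise it is L.
No move ever increases a pile, so every position that can arise here has a ≤ 5 and b ≤ 4; it is enough to label the cells with 0 ≤ a ≤ 5 and 0 ≤ b ≤ 4.
Every move lowers a or b (never raises either), so fill the grid row by row in increasing a, and left to right within a row: each cell's successors are then already labelled.
      b=0  b=1  b=2  b=3  b=4
a=0:    L    W    W    L    W
a=1:    W    L    W    W    L
a=2:    L    W    W    L    W
a=3:    W    L    W    W    L
a=4:    L    W    W    L    W
a=5:    W    L    W    W    L
Cells with no legal move (terminal, hence L): (0,0).
The remaining L cells, each justified by listing all of its moves:
(0,3): only reaches (0,2)(W), (0,1)(W), all W → L
(1,1): only reaches (0,1)(W), (1,0)(W), all W → L
(1,4): only reaches (0,4)(W), (1,3)(W), (1,2)(W), all W → L
(2,0): only reaches (1,0)(W), which is W → L
(2,3): only reaches (1,3)(W), (2,2)(W), (2,1)(W), all W → L
(3,1): only reaches (2,1)(W), (3,0)(W), all W → L
(3,4): only reaches (2,4)(W), (3,3)(W), (3,2)(W), all W → L
(4,0): only reaches (3,0)(W), which is W → L
(4,3): only reaches (3,3)(W), (4,2)(W), (4,1)(W), all W → L
(5,1): only reaches (4,1)(W), (5,0)(W), all W → L
(5,4): only reaches (4,4)(W), (5,3)(W), (5,2)(W), all W → L
Every other cell has at least one move into one of the L cells above, so it is W.
(5,4): one of the L cells justified above, so L
(2,4): the move to (1,4) reaches an L cell, so W

(5,4): L, (2,4): W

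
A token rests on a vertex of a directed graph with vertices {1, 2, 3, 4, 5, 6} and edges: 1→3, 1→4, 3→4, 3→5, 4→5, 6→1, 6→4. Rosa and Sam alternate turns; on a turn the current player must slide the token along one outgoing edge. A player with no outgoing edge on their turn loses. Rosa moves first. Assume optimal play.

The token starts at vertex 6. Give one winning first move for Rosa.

Move to 1.

Work bottom-up. With no move the player to move loses. Otherwise the position is W if at least one move leads to an L position for the opponent, and L if every move leads to a W.
Every edge goes from a vertex to one that appears earlier in the order 5, 2, 4, 3, 1, 6, so processing vertices in that order labels each vertex after all of its successors.
5: no outgoing edge → L
2: no outgoing edge → L
4: W (go to 5, an L position)
3: W (go to 5, an L position)
1: L (options 3(W), 4(W) are all W)
6: W (go to 1, an L position)
From 6, the L positions reachable in one move are: 1.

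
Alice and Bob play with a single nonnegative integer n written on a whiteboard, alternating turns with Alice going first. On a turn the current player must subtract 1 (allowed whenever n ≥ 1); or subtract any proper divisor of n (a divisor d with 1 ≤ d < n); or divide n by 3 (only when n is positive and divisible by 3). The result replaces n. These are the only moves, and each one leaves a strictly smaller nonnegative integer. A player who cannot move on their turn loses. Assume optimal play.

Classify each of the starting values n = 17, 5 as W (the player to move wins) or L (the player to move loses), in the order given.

Use the standard recursion: the mover loses at a terminal position; elsewhere, the mover wins exactly when some move hands the opponent an L position.
n=0: no move → L
n=1: reaches L-position 0 → W
n=2: only reaches 1(W), which is W → L
n=3: reaches L-position 2 → W
n=4: reaches L-position 2 → W
n=5: only reaches 4(W), which is W → L
n=6: reaches L-position 2 → W
n=7: only reaches 6(W), which is W → L
n=8: reaches L-position 7 → W
n=9: only reaches 3(W), 6(W), 8(W), all W → L
n=10: reaches L-position 5 → W
n=11: only reaches 10(W), which is W → L
n=12: reaches L-position 9 → W
n=13: only reaches 12(W), which is W → L
n=14: reaches L-position 7 → W
n=15: reaches L-position 5 → W
n=16: only reaches 8(W), 12(W), 14(W), 15(W), all W → L
n=17: reaches L-position 16 → W

17: W, 5: L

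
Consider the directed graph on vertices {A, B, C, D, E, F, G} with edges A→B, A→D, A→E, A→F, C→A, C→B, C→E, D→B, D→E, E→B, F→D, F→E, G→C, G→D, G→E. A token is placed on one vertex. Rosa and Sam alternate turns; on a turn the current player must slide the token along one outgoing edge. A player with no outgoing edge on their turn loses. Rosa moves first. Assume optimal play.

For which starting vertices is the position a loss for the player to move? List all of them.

Compute win/loss labels from the base case upward. A position with no move is L. Any other position is W if it can reach an L in one move, else L.
Every edge goes from a vertex to one that appears earlier in the order B, E, D, F, A, C, G, so processing vertices in that order labels each vertex after all of its successors.
B: no outgoing edge → L
E: reaches L-position B → W
D: reaches L-position B → W
F: only reaches D(W), E(W), all W → L
A: reaches L-position F → W
C: reaches L-position B → W
G: only reaches C(W), D(W), E(W), all W → L
Reading off the rows marked L gives the requested list; there are 3 such vertices.

B, F, G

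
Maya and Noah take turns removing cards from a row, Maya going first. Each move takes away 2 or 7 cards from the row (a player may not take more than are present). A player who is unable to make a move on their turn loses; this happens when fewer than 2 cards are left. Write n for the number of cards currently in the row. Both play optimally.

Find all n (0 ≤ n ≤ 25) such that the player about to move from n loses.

Compute win/loss labels from the base case upward. A position with no move is L. Any other position is W if it can reach an L in one move, else L.
n=0: no move → L
n=1: no move → L
n=2: →0(L), so W
n=3: →1(L), so W
n=4: →2(W) only, which is W, so L
n=5: →3(W) only, which is W, so L
n=6: →4(L), so W
n=7: →5(L), so W
n=8: →1(L), so W
n=9: →7(W), 2(W) — all W, so L
n=10: →8(W), 3(W) — all W, so L
n=11: →9(L), so W
n=12: →10(L), so W
n=13: →11(W), 6(W) — all W, so L
n=14: →12(W), 7(W) — all W, so L
n=15: →13(L), so W
n=16: →14(L), so W
n=17: →10(L), so W
n=18: →16(W), 11(W) — all W, so L
n=19: →17(W), 12(W) — all W, so L
n=20: →18(L), so W
n=21: →19(L), so W
n=22: →20(W), 15(W) — all W, so L
n=23: →21(W), 16(W) — all W, so L
n=24: →22(L), so W
n=25: →23(L), so W
The losing starting values of n are exactly the entries labelled L in this table (12 of them).

0, 1, 4, 5, 9, 10, 13, 14, 18, 19, 22, 23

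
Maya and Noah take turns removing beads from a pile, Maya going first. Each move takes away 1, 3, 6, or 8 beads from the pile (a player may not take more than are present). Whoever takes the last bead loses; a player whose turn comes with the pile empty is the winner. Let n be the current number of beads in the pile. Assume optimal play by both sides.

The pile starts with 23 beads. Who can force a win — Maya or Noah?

Noah wins.

Build the W/L table. Terminal = W. A non-terminal position is W if it has a move to some L; otherwise it is L.
n=0: no move; the opponent has just taken the last bead and therefore loses → W
n=1: only reaches 0(W), which is W → L
n=2: reaches L-position 1 → W
n=3: only reaches 2(W), 0(W), all W → L
n=4: reaches L-position 3 → W
n=5: only reaches 4(W), 2(W), all W → L
n=6: reaches L-position 5 → W
n=7: reaches L-position 1 → W
n=8: reaches L-position 5 → W
n=9: reaches L-position 3 → W
n=10: only reaches 9(W), 7(W), 4(W), 2(W), all W → L
n=11: reaches L-position 10 → W
n=12: only reaches 11(W), 9(W), 6(W), 4(W), all W → L
n=13: reaches L-position 12 → W
n=14: only reaches 13(W), 11(W), 8(W), 6(W), all W → L
n=15: reaches L-position 14 → W
n=16: reaches L-position 10 → W
n=17: reaches L-position 14 → W
n=18: reaches L-position 12 → W
n=19: only reaches 18(W), 16(W), 13(W), 11(W), all W → L
n=20: reaches L-position 19 → W
n=21: only reaches 20(W), 18(W), 15(W), 13(W), all W → L
n=22: reaches L-position 21 → W
n=23: only reaches 22(W), 20(W), 17(W), 15(W), all W → L
The starting position 23 is L: whatever Maya does, the opponent receives a W position.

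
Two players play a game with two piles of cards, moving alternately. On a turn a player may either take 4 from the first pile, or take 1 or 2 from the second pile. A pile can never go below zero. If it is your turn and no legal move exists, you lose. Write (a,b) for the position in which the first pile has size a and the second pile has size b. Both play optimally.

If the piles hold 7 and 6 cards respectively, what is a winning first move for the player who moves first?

Positions with no move are L. A position that does have a move is losing for the player to move precisely when every available move leads to a winning position for the opponent. Fill in the labels:
No move ever increases a pile, so every position that can arise here has a ≤ 7 and b ≤ 6; it is enough to label the cells with 0 ≤ a ≤ 7 and 0 ≤ b ≤ 6.
Every move lowers a or b (never raises either), so fill the grid row by row in increasing a, and left to right within a row: each cell's successors are then already labelled.
      b=0  b=1  b=2  b=3  b=4  b=5  b=6
a=0:    L    W    W    L    W    W    L
a=1:    L    W    W    L    W    W    L
a=2:    L    W    W    L    W    W    L
a=3:    L    W    W    L    W    W    L
a=4:    W    L    W    W    L    W    W
a=5:    W    L    W    W    L    W    W
a=6:    W    L    W    W    L    W    W
a=7:    W    L    W    W    L    W    W
Cells with no legal move (terminal, hence L): (0,0), (1,0), (2,0), (3,0).
The remaining L cells, each justified by listing all of its moves:
(0,3): moves to (0,2)(W), (0,1)(W); every one is W ⇒ L
(0,6): moves to (0,5)(W), (0,4)(W); every one is W ⇒ L
(1,3): moves to (1,2)(W), (1,1)(W); every one is W ⇒ L
(1,6): moves to (1,5)(W), (1,4)(W); every one is W ⇒ L
(2,3): moves to (2,2)(W), (2,1)(W); every one is W ⇒ L
(2,6): moves to (2,5)(W), (2,4)(W); every one is W ⇒ L
(3,3): moves to (3,2)(W), (3,1)(W); every one is W ⇒ L
(3,6): moves to (3,5)(W), (3,4)(W); every one is W ⇒ L
(4,1): moves to (0,1)(W), (4,0)(W); every one is W ⇒ L
(4,4): moves to (0,4)(W), (4,3)(W), (4,2)(W); every one is W ⇒ L
(5,1): moves to (1,1)(W), (5,0)(W); every one is W ⇒ L
(5,4): moves to (1,4)(W), (5,3)(W), (5,2)(W); every one is W ⇒ L
(6,1): moves to (2,1)(W), (6,0)(W); every one is W ⇒ L
(6,4): moves to (2,4)(W), (6,3)(W), (6,2)(W); every one is W ⇒ L
(7,1): moves to (3,1)(W), (7,0)(W); every one is W ⇒ L
(7,4): moves to (3,4)(W), (7,3)(W), (7,2)(W); every one is W ⇒ L
Every other cell has at least one move into one of the L cells above, so it is W.
From (7,6), the L positions reachable in one move are: (3,6), (7,4). Any move reaching one of these is winning.

Move to (3,6).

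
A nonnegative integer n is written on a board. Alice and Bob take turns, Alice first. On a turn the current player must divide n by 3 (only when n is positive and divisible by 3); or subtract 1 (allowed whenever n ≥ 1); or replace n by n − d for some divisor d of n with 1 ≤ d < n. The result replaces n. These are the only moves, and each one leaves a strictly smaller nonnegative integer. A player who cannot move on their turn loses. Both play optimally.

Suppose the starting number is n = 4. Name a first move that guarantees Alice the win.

Work bottom-up. With no move the player to move loses. Otherwise the position is W if at least one move leads to an L position for the opponent, and L if every move leads to a W.
n=0: no move → L
n=1: can move to 0, which is L ⇒ W
n=2: the only move is to 1(W), a W ⇒ L
n=3: can move to 2, which is L ⇒ W
n=4: can move to 2, which is L ⇒ W
From 4, the L positions reachable in one move are: 2.

Move to 2.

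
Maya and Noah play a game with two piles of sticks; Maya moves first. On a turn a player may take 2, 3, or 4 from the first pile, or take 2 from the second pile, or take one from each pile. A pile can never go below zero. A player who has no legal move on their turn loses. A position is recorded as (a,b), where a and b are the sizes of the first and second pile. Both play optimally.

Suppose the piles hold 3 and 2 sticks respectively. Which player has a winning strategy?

Noah wins.

Classify positions by backward induction: terminal positions (no move available) are L. From any other position, the mover wins iff some move reaches an L.
No move ever increases a pile, so every position that can arise here has a ≤ 3 and b ≤ 2; it is enough to label the cells with 0 ≤ a ≤ 3 and 0 ≤ b ≤ 2.
Every move lowers a or b (never raises either), so fill the grid row by row in increasing a, and left to right within a row: each cell's successors are then already labelled.
      b=0  b=1  b=2
a=0:    L    L    W
a=1:    L    W    W
a=2:    W    W    L
a=3:    W    W    L
Cells with no legal move (terminal, hence L): (0,0), (0,1), (1,0).
The remaining L cells, each justified by listing all of its moves:
(2,2): L (options (0,2)(W), (2,0)(W), (1,1)(W) are all W)
(3,2): L (options (1,2)(W), (0,2)(W), (3,0)(W), (2,1)(W) are all W)
Every other cell has at least one move into one of the L cells above, so it is W.
The starting position (3,2) is L: whatever Maya does, the opponent receives a W position.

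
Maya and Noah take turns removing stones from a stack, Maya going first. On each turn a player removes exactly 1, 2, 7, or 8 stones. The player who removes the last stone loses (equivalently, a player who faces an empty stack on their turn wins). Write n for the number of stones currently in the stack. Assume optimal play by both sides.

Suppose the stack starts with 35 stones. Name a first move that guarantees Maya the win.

Remove 1, leaving 34.

Use the standard recursion: the mover wins at a terminal position; elsewhere, the mover wins exactly when some move hands the opponent an L position.
n=0: no move; the opponent has just taken the last stone and therefore loses → W
n=1: →0(W) only, which is W, so L
n=2: →1(L), so W
n=3: →1(L), so W
n=4: →3(W), 2(W) — all W, so L
n=5: →4(L), so W
n=6: →4(L), so W
n=7: →6(W), 5(W), 0(W) — all W, so L
n=8: →7(L), so W
n=9: →7(L), so W
n=10: →9(W), 8(W), 3(W), 2(W) — all W, so L
n=11: →10(L), so W
n=12: →10(L), so W
n=13: →12(W), 11(W), 6(W), 5(W) — all W, so L
n=14: →13(L), so W
n=15: →13(L), so W
n=16: →15(W), 14(W), 9(W), 8(W) — all W, so L
n=17: →16(L), so W
n=18: →16(L), so W
n=19: →18(W), 17(W), 12(W), 11(W) — all W, so L
n=20: →19(L), so W
n=21: →19(L), so W
n=22: →21(W), 20(W), 15(W), 14(W) — all W, so L
n=23: →22(L), so W
n=24: →22(L), so W
n=25: →24(W), 23(W), 18(W), 17(W) — all W, so L
n=26: →25(L), so W
n=27: →25(L), so W
n=28: →27(W), 26(W), 21(W), 20(W) — all W, so L
n=29: →28(L), so W
n=30: →28(L), so W
n=31: →30(W), 29(W), 24(W), 23(W) — all W, so L
n=32: →31(L), so W
n=33: →31(L), so W
n=34: →33(W), 32(W), 27(W), 26(W) — all W, so L
n=35: →34(L), so W
From 35, the L positions reachable in one move are: 34, 28. Any move reaching one of these is winning.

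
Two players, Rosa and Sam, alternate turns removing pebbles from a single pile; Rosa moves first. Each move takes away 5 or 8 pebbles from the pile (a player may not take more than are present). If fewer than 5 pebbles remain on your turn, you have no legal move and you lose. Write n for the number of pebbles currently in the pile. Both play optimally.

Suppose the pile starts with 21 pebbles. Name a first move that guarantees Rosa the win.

Remove 5, leaving 16.

Work bottom-up. With no move the player to move loses. Otherwise the position is W if at least one move leads to an L position for the opponent, and L if every move leads to a W.
n=0: no move → L
n=1: no move → L
n=2: no move → L
n=3: no move → L
n=4: no move → L
n=5: W (go to 0, an L position)
n=6: W (go to 1, an L position)
n=7: W (go to 2, an L position)
n=8: W (go to 3, an L position)
n=9: W (go to 4, an L position)
n=10: W (go to 2, an L position)
n=11: W (go to 3, an L position)
n=12: W (go to 4, an L position)
n=13: L (options 8(W), 5(W) are all W)
n=14: L (options 9(W), 6(W) are all W)
n=15: L (options 10(W), 7(W) are all W)
n=16: L (options 11(W), 8(W) are all W)
n=17: L (options 12(W), 9(W) are all W)
n=18: W (go to 13, an L position)
n=19: W (go to 14, an L position)
n=20: W (go to 15, an L position)
n=21: W (go to 16, an L position)
From 21, the L positions reachable in one move are: 16, 13. Any move reaching one of these is winning.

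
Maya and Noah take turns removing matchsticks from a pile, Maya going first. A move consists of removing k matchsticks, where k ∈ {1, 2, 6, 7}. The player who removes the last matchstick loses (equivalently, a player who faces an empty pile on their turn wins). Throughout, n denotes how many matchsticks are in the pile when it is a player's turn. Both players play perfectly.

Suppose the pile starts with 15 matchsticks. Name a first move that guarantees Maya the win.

Remove 6, leaving 9.

Label each position W (a win for the player to move) or L (a loss). A position with no legal move is W; any other position is W exactly when some move reaches an L, and L when every move reaches a W.
n=0: no move; the opponent has just taken the last matchstick and therefore loses → W
n=1: →0(W) only, which is W, so L
n=2: →1(L), so W
n=3: →1(L), so W
n=4: →3(W), 2(W) — all W, so L
n=5: →4(L), so W
n=6: →4(L), so W
n=7: →1(L), so W
n=8: →1(L), so W
n=9: →8(W), 7(W), 3(W), 2(W) — all W, so L
n=10: →9(L), so W
n=11: →9(L), so W
n=12: →11(W), 10(W), 6(W), 5(W) — all W, so L
n=13: →12(L), so W
n=14: →12(L), so W
n=15: →9(L), so W
From 15, the L positions reachable in one move are: 9.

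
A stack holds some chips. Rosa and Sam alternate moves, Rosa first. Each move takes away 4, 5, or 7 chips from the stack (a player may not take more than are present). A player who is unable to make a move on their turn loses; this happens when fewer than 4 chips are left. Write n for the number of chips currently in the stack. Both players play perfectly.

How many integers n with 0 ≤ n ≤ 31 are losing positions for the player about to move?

12

Use the standard recursion: the mover loses at a terminal position; elsewhere, the mover wins exactly when some move hands the opponent an L position.
n=0: no move → L
n=1: no move → L
n=2: no move → L
n=3: no move → L
n=4: can move to 0, which is L ⇒ W
n=5: can move to 1, which is L ⇒ W
n=6: can move to 2, which is L ⇒ W
n=7: can move to 3, which is L ⇒ W
n=8: can move to 3, which is L ⇒ W
n=9: can move to 2, which is L ⇒ W
n=10: can move to 3, which is L ⇒ W
n=11: moves to 7(W), 6(W), 4(W); every one is W ⇒ L
n=12: moves to 8(W), 7(W), 5(W); every one is W ⇒ L
n=13: moves to 9(W), 8(W), 6(W); every one is W ⇒ L
n=14: moves to 10(W), 9(W), 7(W); every one is W ⇒ L
n=15: can move to 11, which is L ⇒ W
n=16: can move to 12, which is L ⇒ W
n=17: can move to 13, which is L ⇒ W
n=18: can move to 14, which is L ⇒ W
n=19: can move to 14, which is L ⇒ W
n=20: can move to 13, which is L ⇒ W
n=21: can move to 14, which is L ⇒ W
n=22: moves to 18(W), 17(W), 15(W); every one is W ⇒ L
n=23: moves to 19(W), 18(W), 16(W); every one is W ⇒ L
n=24: moves to 20(W), 19(W), 17(W); every one is W ⇒ L
n=25: moves to 21(W), 20(W), 18(W); every one is W ⇒ L
n=26: can move to 22, which is L ⇒ W
n=27: can move to 23, which is L ⇒ W
n=28: can move to 24, which is L ⇒ W
n=29: can move to 25, which is L ⇒ W
n=30: can move to 25, which is L ⇒ W
n=31: can move to 24, which is L ⇒ W
L entries with 0 ≤ n ≤ 31: n = 0, 1, 2, 3, 11, 12, 13, 14, 22, 23, 24, 25; that makes 12.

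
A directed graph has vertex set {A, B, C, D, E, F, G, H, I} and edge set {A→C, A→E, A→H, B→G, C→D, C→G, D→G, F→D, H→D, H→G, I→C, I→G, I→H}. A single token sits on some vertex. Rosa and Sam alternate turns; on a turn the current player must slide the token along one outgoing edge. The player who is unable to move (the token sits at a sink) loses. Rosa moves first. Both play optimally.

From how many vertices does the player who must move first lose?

3

Work bottom-up. With no move the player to move loses. Otherwise the position is W if at least one move leads to an L position for the opponent, and L if every move leads to a W.
Every edge goes from a vertex to one that appears earlier in the order G, E, D, C, H, F, B, A, I, so processing vertices in that order labels each vertex after all of its successors.
G: no outgoing edge → L
E: no outgoing edge → L
D: reaches L-position G → W
C: reaches L-position G → W
H: reaches L-position G → W
F: only reaches D(W), which is W → L
B: reaches L-position G → W
A: reaches L-position E → W
I: reaches L-position G → W
The L vertices are E, F, G; that is 3 in all.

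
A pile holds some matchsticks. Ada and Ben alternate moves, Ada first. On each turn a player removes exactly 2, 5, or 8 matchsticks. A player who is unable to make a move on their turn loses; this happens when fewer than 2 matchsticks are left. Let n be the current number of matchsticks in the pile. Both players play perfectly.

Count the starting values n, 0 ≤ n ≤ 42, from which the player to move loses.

18

Positions with no move are L. A position that does have a move is losing for the player to move precisely when every available move leads to a winning position for the opponent. Fill in the labels:
n=0: no move → L
n=1: no move → L
n=2: can move to 0, which is L ⇒ W
n=3: can move to 1, which is L ⇒ W
n=4: the only move is to 2(W), a W ⇒ L
n=5: can move to 0, which is L ⇒ W
n=6: can move to 4, which is L ⇒ W
n=7: moves to 5(W), 2(W); every one is W ⇒ L
n=8: can move to 0, which is L ⇒ W
n=9: can move to 7, which is L ⇒ W
n=10: moves to 8(W), 5(W), 2(W); every one is W ⇒ L
n=11: moves to 9(W), 6(W), 3(W); every one is W ⇒ L
n=12: can move to 10, which is L ⇒ W
n=13: can move to 11, which is L ⇒ W
n=14: moves to 12(W), 9(W), 6(W); every one is W ⇒ L
n=15: can move to 10, which is L ⇒ W
n=16: can move to 14, which is L ⇒ W
n=17: moves to 15(W), 12(W), 9(W); every one is W ⇒ L
n=18: can move to 10, which is L ⇒ W
n=19: can move to 17, which is L ⇒ W
n=20: moves to 18(W), 15(W), 12(W); every one is W ⇒ L
n=21: moves to 19(W), 16(W), 13(W); every one is W ⇒ L
n=22: can move to 20, which is L ⇒ W
n=23: can move to 21, which is L ⇒ W
n=24: moves to 22(W), 19(W), 16(W); every one is W ⇒ L
n=25: can move to 20, which is L ⇒ W
n=26: can move to 24, which is L ⇒ W
n=27: moves to 25(W), 22(W), 19(W); every one is W ⇒ L
n=28: can move to 20, which is L ⇒ W
n=29: can move to 27, which is L ⇒ W
n=30: moves to 28(W), 25(W), 22(W); every one is W ⇒ L
n=31: moves to 29(W), 26(W), 23(W); every one is W ⇒ L
n=32: can move to 30, which is L ⇒ W
n=33: can move to 31, which is L ⇒ W
n=34: moves to 32(W), 29(W), 26(W); every one is W ⇒ L
n=35: can move to 30, which is L ⇒ W
n=36: can move to 34, which is L ⇒ W
n=37: moves to 35(W), 32(W), 29(W); every one is W ⇒ L
n=38: can move to 30, which is L ⇒ W
n=39: can move to 37, which is L ⇒ W
n=40: moves to 38(W), 35(W), 32(W); every one is W ⇒ L
n=41: moves to 39(W), 36(W), 33(W); every one is W ⇒ L
n=42: can move to 40, which is L ⇒ W
L entries with 0 ≤ n ≤ 42: n = 0, 1, 4, 7, 10, 11, 14, 17, 20, 21, 24, 27, 30, 31, 34, 37, 40, 41; that makes 18.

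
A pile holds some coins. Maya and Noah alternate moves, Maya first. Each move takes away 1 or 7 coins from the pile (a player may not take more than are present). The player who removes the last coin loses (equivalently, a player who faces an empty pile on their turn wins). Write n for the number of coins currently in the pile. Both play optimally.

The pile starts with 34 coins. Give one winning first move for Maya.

Remove 1, leaving 33.

Classify positions by backward induction: terminal positions (no move available) are W. From any other position, the mover wins iff some move reaches an L.
n=0: no move; the opponent has just taken the last coin and therefore loses → W
n=1: L (sole option 0(W) is W)
n=2: W (go to 1, an L position)
n=3: L (sole option 2(W) is W)
n=4: W (go to 3, an L position)
n=5: L (sole option 4(W) is W)
n=6: W (go to 5, an L position)
n=7: L (options 6(W), 0(W) are all W)
n=8: W (go to 7, an L position)
n=9: L (options 8(W), 2(W) are all W)
n=10: W (go to 9, an L position)
n=11: L (options 10(W), 4(W) are all W)
n=12: W (go to 11, an L position)
n=13: L (options 12(W), 6(W) are all W)
n=14: W (go to 13, an L position)
n=15: L (options 14(W), 8(W) are all W)
n=16: W (go to 15, an L position)
n=17: L (options 16(W), 10(W) are all W)
n=18: W (go to 17, an L position)
n=19: L (options 18(W), 12(W) are all W)
n=20: W (go to 19, an L position)
n=21: L (options 20(W), 14(W) are all W)
n=22: W (go to 21, an L position)
n=23: L (options 22(W), 16(W) are all W)
n=24: W (go to 23, an L position)
n=25: L (options 24(W), 18(W) are all W)
n=26: W (go to 25, an L position)
n=27: L (options 26(W), 20(W) are all W)
n=28: W (go to 27, an L position)
n=29: L (options 28(W), 22(W) are all W)
n=30: W (go to 29, an L position)
n=31: L (options 30(W), 24(W) are all W)
n=32: W (go to 31, an L position)
n=33: L (options 32(W), 26(W) are all W)
n=34: W (go to 33, an L position)
From 34, the L positions reachable in one move are: 33, 27. Any move reaching one of these is winning.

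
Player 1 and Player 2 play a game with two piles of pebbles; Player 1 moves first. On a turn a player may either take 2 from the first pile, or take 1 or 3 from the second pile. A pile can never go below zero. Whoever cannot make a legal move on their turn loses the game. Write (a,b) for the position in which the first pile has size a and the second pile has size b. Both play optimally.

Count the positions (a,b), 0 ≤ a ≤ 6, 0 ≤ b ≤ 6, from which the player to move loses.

25

Work bottom-up. With no move the player to move loses. Otherwise the position is W if at least one move leads to an L position for the opponent, and L if every move leads to a W.
Every move lowers a or b (never raises either), so fill the grid row by row in increasing a, and left to right within a row: each cell's successors are then already labelled.
      b=0  b=1  b=2  b=3  b=4  b=5  b=6
a=0:    L    W    L    W    L    W    L
a=1:    L    W    L    W    L    W    L
a=2:    W    L    W    L    W    L    W
a=3:    W    L    W    L    W    L    W
a=4:    L    W    L    W    L    W    L
a=5:    L    W    L    W    L    W    L
a=6:    W    L    W    L    W    L    W
Cells with no legal move (terminal, hence L): (0,0), (1,0).
The remaining L cells, each justified by listing all of its moves:
(0,2): L (sole option (0,1)(W) is W)
(0,4): L (options (0,3)(W), (0,1)(W) are all W)
(0,6): L (options (0,5)(W), (0,3)(W) are all W)
(1,2): L (sole option (1,1)(W) is W)
(1,4): L (options (1,3)(W), (1,1)(W) are all W)
(1,6): L (options (1,5)(W), (1,3)(W) are all W)
(2,1): L (options (0,1)(W), (2,0)(W) are all W)
(2,3): L (options (0,3)(W), (2,2)(W), (2,0)(W) are all W)
(2,5): L (options (0,5)(W), (2,4)(W), (2,2)(W) are all W)
(3,1): L (options (1,1)(W), (3,0)(W) are all W)
(3,3): L (options (1,3)(W), (3,2)(W), (3,0)(W) are all W)
(3,5): L (options (1,5)(W), (3,4)(W), (3,2)(W) are all W)
(4,0): L (sole option (2,0)(W) is W)
(4,2): L (options (2,2)(W), (4,1)(W) are all W)
(4,4): L (options (2,4)(W), (4,3)(W), (4,1)(W) are all W)
(4,6): L (options (2,6)(W), (4,5)(W), (4,3)(W) are all W)
(5,0): L (sole option (3,0)(W) is W)
(5,2): L (options (3,2)(W), (5,1)(W) are all W)
(5,4): L (options (3,4)(W), (5,3)(W), (5,1)(W) are all W)
(5,6): L (options (3,6)(W), (5,5)(W), (5,3)(W) are all W)
(6,1): L (options (4,1)(W), (6,0)(W) are all W)
(6,3): L (options (4,3)(W), (6,2)(W), (6,0)(W) are all W)
(6,5): L (options (4,5)(W), (6,4)(W), (6,2)(W) are all W)
Every other cell has at least one move into one of the L cells above, so it is W.
L cells per row: a=0: 4, a=1: 4, a=2: 3, a=3: 3, a=4: 4, a=5: 4, a=6: 3; total 25.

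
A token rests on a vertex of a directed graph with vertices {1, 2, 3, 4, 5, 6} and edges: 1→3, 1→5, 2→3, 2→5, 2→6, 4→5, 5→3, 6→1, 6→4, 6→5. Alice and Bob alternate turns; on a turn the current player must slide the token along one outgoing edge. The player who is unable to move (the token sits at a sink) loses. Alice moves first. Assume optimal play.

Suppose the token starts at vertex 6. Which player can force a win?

Classify positions by backward induction: terminal positions (no move available) are L. From any other position, the mover wins iff some move reaches an L.
Every edge goes from a vertex to one that appears earlier in the order 3, 5, 1, 4, 6, 2, so processing vertices in that order labels each vertex after all of its successors.
3: no outgoing edge → L
5: reaches L-position 3 → W
1: reaches L-position 3 → W
4: only reaches 5(W), which is W → L
6: reaches L-position 4 → W
2: reaches L-position 3 → W
The starting position 6 is W: Alice should move to 4, handing over an L position.

Alice wins.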